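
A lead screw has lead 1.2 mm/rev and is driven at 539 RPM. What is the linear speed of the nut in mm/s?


v = lead * (RPM/60) = 1.2*539/60 = 10.7800

10.7800 mm/s


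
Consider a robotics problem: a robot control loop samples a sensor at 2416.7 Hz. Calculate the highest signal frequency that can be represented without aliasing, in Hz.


f_max = f_s/2 = 2416.7/2 = 1208.3500

1208.3500 Hz


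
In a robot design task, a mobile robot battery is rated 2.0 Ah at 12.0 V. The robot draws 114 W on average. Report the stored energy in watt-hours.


E = capacity * V = 2.0*12.0 = 24.0000

24.0000 Wh


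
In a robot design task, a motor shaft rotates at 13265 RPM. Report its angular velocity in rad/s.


omega = 13265 * 2*pi/60 = 1389.1076

1389.1076 rad/s


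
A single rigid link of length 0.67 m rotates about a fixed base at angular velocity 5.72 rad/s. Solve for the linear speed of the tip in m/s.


v = L*omega = 0.67 * 5.72 = 3.8324

3.8324 m/s


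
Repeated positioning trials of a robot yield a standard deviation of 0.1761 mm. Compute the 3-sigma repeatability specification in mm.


repeatability = 3*sigma = 3*0.1761 = 0.5283

0.5283 mm


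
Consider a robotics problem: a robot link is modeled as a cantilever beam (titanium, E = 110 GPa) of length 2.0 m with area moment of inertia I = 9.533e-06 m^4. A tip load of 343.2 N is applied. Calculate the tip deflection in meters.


delta = F*L^3/(3*E*I) = 343.2*2.0^3/(3*1.100e+11*9.533e-06)
      = 2745.6/3145890 = 8.7276e-04

8.7276e-04 m


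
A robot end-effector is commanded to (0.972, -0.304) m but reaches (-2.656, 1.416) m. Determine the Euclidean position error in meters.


dx = -2.656 - (0.972) = -3.6280, dy = 1.416 - (-0.304) = 1.7200
err = sqrt(13.162384 + 2.958400) = 4.0151

4.0151 m


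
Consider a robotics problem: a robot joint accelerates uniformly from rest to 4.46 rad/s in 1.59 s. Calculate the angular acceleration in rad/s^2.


alpha = delta_omega / t = 4.46 / 1.59 = 2.8050

2.8050 rad/s^2


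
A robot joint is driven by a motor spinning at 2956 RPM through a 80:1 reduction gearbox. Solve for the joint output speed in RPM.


omega_joint = omega_motor / N = 2956 / 80 = 36.9500

36.9500 RPM


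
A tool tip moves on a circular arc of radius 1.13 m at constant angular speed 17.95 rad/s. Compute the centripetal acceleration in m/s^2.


a_c = omega^2 * r = 17.95^2 * 1.13 = 364.0888

364.0888 m/s^2


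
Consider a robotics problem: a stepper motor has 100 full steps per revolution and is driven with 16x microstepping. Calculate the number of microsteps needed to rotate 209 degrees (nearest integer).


step_size = 360/(100*16) = 360/1600 = 0.225000 deg
n = 209/(360/1600) = 209*1600/360 = 928.8889 -> 929

929 steps


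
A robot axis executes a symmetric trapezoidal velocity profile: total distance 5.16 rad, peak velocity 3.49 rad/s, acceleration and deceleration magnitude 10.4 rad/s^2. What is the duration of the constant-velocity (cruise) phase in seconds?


t_acc = v/a = 0.335577 s, d_acc = v^2/(2a) = 0.585582 rad each
d_cruise = 5.16 - 2*0.585582 = 3.988836 rad
t_cruise = d_cruise/v = 3.988836/3.49 = 1.1429

1.1429 s


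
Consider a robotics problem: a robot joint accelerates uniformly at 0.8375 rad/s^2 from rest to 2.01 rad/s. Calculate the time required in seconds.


t = delta_omega / alpha = 2.01 / 0.8375 = 2.4000

2.4000 s


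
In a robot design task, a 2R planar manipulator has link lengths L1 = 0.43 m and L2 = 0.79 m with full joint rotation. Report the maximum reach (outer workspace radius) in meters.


r_max = L1 + L2 = 0.43 + 0.79 = 1.2200

1.2200 m


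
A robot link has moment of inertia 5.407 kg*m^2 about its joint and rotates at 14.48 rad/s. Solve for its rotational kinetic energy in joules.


KE = (1/2)*I*omega^2 = 0.5*5.407*14.48^2 = 566.8439

566.8439 J


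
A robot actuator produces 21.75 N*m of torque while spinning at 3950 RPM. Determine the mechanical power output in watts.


omega = 3950 * 2*pi/60 = 413.643033 rad/s
P = tau * omega = 21.75 * 413.643033 = 8996.7360

8996.7360 W


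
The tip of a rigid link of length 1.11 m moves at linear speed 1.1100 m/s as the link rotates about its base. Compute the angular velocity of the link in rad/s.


omega = v / L = 1.1100 / 1.11 = 1.0000

1.0000 rad/s


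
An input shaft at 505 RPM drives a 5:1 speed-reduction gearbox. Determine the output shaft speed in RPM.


omega_out = omega_in / N = 505 / 5 = 101.0000

101.0000 RPM


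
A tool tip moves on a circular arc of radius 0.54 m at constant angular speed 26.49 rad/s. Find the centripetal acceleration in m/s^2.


a_c = omega^2 * r = 26.49^2 * 0.54 = 378.9289

378.9289 m/s^2


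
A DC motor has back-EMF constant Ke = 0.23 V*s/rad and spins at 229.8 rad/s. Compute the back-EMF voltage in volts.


V_emf = Ke * omega = 0.23*229.8 = 52.8540

52.8540 V


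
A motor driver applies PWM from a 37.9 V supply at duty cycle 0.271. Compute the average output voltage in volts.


V_avg = V_supply * D = 37.9*0.271 = 10.2709

10.2709 V


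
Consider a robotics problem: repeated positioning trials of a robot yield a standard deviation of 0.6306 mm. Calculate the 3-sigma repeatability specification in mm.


repeatability = 3*sigma = 3*0.6306 = 1.8918

1.8918 mm


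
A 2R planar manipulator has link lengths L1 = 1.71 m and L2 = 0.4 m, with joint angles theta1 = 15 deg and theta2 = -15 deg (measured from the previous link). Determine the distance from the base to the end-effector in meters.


x = L1*cos(th1) + L2*cos(th1+th2) = 2.051733
y = L1*sin(th1) + L2*sin(th1+th2) = 0.442581
d = sqrt(x^2 + y^2) = sqrt(4.209608 + 0.195878) = 2.0989

2.0989 m


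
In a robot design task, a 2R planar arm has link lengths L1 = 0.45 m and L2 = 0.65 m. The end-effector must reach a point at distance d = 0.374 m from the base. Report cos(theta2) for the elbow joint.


cos(th2) = (d^2 - L1^2 - L2^2)/(2*L1*L2) = (0.374^2 - 0.45^2 - 0.65^2)/(2*0.45*0.65) = -0.8293

-0.8293


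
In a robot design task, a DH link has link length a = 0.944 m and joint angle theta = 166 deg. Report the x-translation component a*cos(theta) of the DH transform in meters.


a*cos(theta) = 0.944*cos(166 deg) = -0.9160

-0.9160 m


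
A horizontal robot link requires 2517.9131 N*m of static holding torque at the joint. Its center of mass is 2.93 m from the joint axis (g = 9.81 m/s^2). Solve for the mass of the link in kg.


m = tau / (g*L) = 2517.9131 / (9.81 * 2.93) = 87.6000

87.6000 kg


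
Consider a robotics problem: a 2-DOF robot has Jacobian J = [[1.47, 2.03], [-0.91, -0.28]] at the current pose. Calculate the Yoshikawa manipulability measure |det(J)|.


det(J) = 1.47*-0.28 - (2.03)*(-0.91) = 1.4357
|det(J)| = 1.4357

1.4357


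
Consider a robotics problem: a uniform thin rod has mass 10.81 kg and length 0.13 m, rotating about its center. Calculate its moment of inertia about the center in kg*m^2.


I = (1/12)*m*L^2 = (1/12)*10.81*0.13^2 = 0.0152

0.0152 kg*m^2


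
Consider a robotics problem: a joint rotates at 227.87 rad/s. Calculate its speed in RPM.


RPM = 227.87 * 60/(2*pi) = 2175.9982

2175.9982 RPM


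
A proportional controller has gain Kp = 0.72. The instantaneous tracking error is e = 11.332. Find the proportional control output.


u_P = Kp * e = 0.72 * 11.332 = 8.1590

8.1590


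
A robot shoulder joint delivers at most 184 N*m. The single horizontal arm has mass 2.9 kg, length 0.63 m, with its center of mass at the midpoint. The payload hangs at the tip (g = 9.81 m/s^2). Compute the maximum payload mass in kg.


tau_arm = m_arm*g*(L/2) = 2.9*9.81*0.63/2 = 8.9614 N*m
tau_payload = tau_max - tau_arm = 184 - 8.9614 = 175.0386
m_payload = tau_payload / (g*L) = 175.0386 / (9.81*0.63) = 28.3220

28.3220 kg


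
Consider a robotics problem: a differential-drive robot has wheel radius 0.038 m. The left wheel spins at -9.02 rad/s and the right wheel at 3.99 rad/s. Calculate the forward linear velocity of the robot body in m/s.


v = r*(wR + wL)/2 = 0.038*(3.99 + -9.02)/2 = -0.0956

-0.0956 m/s


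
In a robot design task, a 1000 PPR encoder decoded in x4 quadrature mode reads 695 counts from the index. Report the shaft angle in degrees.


angle = counts * 360 / (PPR*4) = 695 * 360 / 4000 = 62.5500

62.5500 degrees


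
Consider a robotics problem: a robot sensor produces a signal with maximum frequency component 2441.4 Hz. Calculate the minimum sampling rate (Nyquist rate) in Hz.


f_s,min = 2*f_max = 2*2441.4 = 4882.8000

4882.8000 Hz


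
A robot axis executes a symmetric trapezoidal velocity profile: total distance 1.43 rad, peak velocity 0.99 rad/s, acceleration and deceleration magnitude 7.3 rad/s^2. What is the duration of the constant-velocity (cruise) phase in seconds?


t_acc = v/a = 0.135616 s, d_acc = v^2/(2a) = 0.067130 rad each
d_cruise = 1.43 - 2*0.067130 = 1.295740 rad
t_cruise = d_cruise/v = 1.295740/0.99 = 1.3088

1.3088 s


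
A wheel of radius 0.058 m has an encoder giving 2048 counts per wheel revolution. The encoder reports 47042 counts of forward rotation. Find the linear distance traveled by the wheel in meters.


revs = 47042/2048 = 22.969727
d = revs * 2*pi*r = 22.969727 * 2*pi*0.058 = 8.3707

8.3707 m


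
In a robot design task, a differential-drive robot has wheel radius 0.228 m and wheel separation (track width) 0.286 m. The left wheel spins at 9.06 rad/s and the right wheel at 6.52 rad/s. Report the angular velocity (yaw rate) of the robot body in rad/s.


omega = r*(wR - wL)/L = 0.228*(6.52 - (9.06))/0.286 = -2.0249

-2.0249 rad/s


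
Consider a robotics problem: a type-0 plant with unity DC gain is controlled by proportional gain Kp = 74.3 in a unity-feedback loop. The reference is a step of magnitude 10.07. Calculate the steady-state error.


e_ss = R/(1 + Kp) = 10.07/(1 + 74.3) = 10.07/75.3000 = 0.1337

0.1337


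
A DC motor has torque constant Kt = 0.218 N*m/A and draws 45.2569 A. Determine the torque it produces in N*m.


tau = Kt * I = 0.218*45.2569 = 9.8660

9.8660 N*m


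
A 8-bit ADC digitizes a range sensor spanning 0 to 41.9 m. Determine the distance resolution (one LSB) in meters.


res = range / 2^n = 41.9/2^8 = 41.9/256 = 0.1637

0.1637 m


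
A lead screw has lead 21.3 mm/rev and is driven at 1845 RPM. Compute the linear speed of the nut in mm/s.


v = lead * (RPM/60) = 21.3*1845/60 = 654.9750

654.9750 mm/s


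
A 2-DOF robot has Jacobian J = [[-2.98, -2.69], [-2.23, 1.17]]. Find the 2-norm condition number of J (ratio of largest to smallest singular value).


JJ^T eigenvalues: trace(JJ^T) = 22.4583, det(JJ^T) = det(J)^2 = 89.97091609
s_max^2 = (22.4583 + sqrt(144.49157453))/2 = 17.23938241
s_min^2 = (22.4583 - sqrt(144.49157453))/2 = 5.21891759
kappa = s_max/s_min = sqrt(17.23938241/5.21891759) = 1.8175

1.8175


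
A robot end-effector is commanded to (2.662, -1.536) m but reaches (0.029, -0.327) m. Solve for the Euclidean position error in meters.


dx = 0.029 - (2.662) = -2.6330, dy = -0.327 - (-1.536) = 1.2090
err = sqrt(6.932689 + 1.461681) = 2.8973

2.8973 m


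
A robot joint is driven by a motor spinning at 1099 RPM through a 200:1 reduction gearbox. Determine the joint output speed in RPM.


omega_joint = omega_motor / N = 1099 / 200 = 5.4950

5.4950 RPM


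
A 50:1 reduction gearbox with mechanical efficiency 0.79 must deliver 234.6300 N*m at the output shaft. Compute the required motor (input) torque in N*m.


tau_in = tau_out / (N * eta) = 234.6300 / (50 * 0.79) = 5.9400

5.9400 N*m


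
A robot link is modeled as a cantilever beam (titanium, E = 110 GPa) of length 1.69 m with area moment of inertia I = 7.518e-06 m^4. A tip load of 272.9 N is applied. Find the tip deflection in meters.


delta = F*L^3/(3*E*I) = 272.9*1.69^3/(3*1.100e+11*7.518e-06)
      = 1317.2361761/2480940 = 5.3094e-04

5.3094e-04 m


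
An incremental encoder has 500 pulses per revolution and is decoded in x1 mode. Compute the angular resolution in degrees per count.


resolution = 360 / (PPR * 1) = 360 / 500 = 0.7200

0.7200 degrees


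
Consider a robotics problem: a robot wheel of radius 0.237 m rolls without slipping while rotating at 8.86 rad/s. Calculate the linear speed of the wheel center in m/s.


v = omega * r = 8.86 * 0.237 = 2.0998

2.0998 m/s


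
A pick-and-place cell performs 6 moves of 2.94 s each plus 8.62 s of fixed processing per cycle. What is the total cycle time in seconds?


T = 6*2.94 + 8.62 = 26.2600

26.2600 s


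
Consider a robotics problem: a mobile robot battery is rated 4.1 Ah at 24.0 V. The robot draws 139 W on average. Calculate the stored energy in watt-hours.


E = capacity * V = 4.1*24.0 = 98.4000

98.4000 Wh


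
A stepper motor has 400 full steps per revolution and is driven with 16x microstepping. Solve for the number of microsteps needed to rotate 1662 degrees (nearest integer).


step_size = 360/(400*16) = 360/6400 = 0.056250 deg
n = 1662/(360/6400) = 1662*6400/360 = 29546.6667 -> 29547

29547 steps


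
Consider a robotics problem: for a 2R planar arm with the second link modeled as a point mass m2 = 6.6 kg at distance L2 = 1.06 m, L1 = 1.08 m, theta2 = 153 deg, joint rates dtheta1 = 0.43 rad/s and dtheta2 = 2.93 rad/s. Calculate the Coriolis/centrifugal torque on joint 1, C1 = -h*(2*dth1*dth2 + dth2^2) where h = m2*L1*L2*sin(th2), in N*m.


h = m2*L1*L2*sin(th2) = 6.6*1.08*1.06*sin(153 deg) = 3.430207
C1 = -h*(2*0.43*2.93 + 2.93^2) = -3.430207*11.1047 = -38.0914

-38.0914 N*m


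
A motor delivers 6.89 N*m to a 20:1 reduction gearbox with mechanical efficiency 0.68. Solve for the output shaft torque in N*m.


tau_out = tau_in * N * eta = 6.89 * 20 * 0.68 = 93.7040

93.7040 N*m


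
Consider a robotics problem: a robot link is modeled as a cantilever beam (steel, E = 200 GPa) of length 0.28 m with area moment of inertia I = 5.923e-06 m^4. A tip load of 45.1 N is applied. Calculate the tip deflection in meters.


delta = F*L^3/(3*E*I) = 45.1*0.28^3/(3*2.000e+11*5.923e-06)
      = 0.9900352/3553800 = 2.7858e-07

2.7858e-07 m


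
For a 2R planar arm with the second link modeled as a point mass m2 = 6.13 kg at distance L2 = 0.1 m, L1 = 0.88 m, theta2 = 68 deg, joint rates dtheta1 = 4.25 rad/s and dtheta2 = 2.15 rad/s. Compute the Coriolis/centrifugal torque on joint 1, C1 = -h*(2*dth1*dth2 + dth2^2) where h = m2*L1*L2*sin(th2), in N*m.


h = m2*L1*L2*sin(th2) = 6.13*0.88*0.1*sin(68 deg) = 0.500160
C1 = -h*(2*4.25*2.15 + 2.15^2) = -0.500160*22.8975 = -11.4524

-11.4524 N*m


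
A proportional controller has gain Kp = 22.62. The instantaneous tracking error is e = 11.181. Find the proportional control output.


u_P = Kp * e = 22.62 * 11.181 = 252.9142

252.9142


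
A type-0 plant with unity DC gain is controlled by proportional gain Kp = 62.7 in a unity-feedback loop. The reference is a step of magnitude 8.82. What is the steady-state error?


e_ss = R/(1 + Kp) = 8.82/(1 + 62.7) = 8.82/63.7000 = 0.1385

0.1385


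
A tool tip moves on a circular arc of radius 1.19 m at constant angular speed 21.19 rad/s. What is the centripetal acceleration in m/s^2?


a_c = omega^2 * r = 21.19^2 * 1.19 = 534.3292

534.3292 m/s^2


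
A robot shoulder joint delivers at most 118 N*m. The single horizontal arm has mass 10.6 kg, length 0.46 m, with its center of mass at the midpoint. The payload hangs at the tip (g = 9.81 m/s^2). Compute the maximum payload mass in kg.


tau_arm = m_arm*g*(L/2) = 10.6*9.81*0.46/2 = 23.9168 N*m
tau_payload = tau_max - tau_arm = 118 - 23.9168 = 94.0832
m_payload = tau_payload / (g*L) = 94.0832 / (9.81*0.46) = 20.8490

20.8490 kg


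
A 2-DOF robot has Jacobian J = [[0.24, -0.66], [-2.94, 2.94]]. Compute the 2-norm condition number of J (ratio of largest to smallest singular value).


JJ^T eigenvalues: trace(JJ^T) = 17.7804, det(JJ^T) = det(J)^2 = 1.52473104
s_max^2 = (17.7804 + sqrt(310.04370000))/2 = 17.69422891
s_min^2 = (17.7804 - sqrt(310.04370000))/2 = 0.08617109
kappa = s_max/s_min = sqrt(17.69422891/0.08617109) = 14.3296

14.3296


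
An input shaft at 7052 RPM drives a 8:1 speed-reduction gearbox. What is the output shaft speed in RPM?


omega_out = omega_in / N = 7052 / 8 = 881.5000

881.5000 RPM


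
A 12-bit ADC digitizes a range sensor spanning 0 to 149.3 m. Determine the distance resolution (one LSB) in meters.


res = range / 2^n = 149.3/2^12 = 149.3/4096 = 0.0365

0.0365 m


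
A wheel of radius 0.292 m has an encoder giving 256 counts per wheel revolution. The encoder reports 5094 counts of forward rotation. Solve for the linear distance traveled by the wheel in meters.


revs = 5094/256 = 19.898438
d = revs * 2*pi*r = 19.898438 * 2*pi*0.292 = 36.5075

36.5075 m


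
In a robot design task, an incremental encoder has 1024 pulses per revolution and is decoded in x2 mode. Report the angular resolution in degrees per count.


resolution = 360 / (PPR * 2) = 360 / 2048 = 0.1758

0.1758 degrees


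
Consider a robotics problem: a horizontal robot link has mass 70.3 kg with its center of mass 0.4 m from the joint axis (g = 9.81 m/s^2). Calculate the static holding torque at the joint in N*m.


tau = m*g*L = 70.3 * 9.81 * 0.4 = 275.8572

275.8572 N*m


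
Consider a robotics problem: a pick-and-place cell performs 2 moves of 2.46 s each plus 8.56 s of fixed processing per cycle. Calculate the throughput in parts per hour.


T_cycle = 2*2.46 + 8.56 = 13.4800 s
rate = 3600/T = 267.0623

267.0623 parts/hour


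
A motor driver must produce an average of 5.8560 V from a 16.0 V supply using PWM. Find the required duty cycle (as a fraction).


D = V_avg/V_supply = 5.8560/16.0 = 0.3660

0.3660


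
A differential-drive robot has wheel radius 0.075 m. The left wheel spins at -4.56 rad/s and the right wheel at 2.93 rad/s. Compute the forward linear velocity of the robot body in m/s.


v = r*(wR + wL)/2 = 0.075*(2.93 + -4.56)/2 = -0.0611

-0.0611 m/s


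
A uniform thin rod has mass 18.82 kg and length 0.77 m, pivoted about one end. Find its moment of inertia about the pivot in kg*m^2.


I = (1/3)*m*L^2 = (1/3)*18.82*0.77^2 = 3.7195

3.7195 kg*m^2


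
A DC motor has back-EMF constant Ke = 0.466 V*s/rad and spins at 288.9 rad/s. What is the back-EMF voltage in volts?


V_emf = Ke * omega = 0.466*288.9 = 134.6274

134.6274 V


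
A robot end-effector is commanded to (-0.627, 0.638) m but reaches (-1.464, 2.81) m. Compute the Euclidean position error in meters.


dx = -1.464 - (-0.627) = -0.8370, dy = 2.81 - (0.638) = 2.1720
err = sqrt(0.700569 + 4.717584) = 2.3277

2.3277 m


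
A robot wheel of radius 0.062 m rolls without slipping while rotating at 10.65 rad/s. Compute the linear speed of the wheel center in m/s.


v = omega * r = 10.65 * 0.062 = 0.6603

0.6603 m/s


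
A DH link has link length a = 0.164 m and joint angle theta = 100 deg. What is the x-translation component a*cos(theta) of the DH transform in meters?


a*cos(theta) = 0.164*cos(100 deg) = -0.0285

-0.0285 m


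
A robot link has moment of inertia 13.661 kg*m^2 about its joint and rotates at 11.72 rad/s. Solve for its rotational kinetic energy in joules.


KE = (1/2)*I*omega^2 = 0.5*13.661*11.72^2 = 938.2266

938.2266 J


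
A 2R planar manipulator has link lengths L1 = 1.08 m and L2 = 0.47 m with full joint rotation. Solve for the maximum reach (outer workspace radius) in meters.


r_max = L1 + L2 = 1.08 + 0.47 = 1.5500

1.5500 m


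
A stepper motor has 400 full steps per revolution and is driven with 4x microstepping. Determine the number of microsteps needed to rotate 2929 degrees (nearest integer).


step_size = 360/(400*4) = 360/1600 = 0.225000 deg
n = 2929/(360/1600) = 2929*1600/360 = 13017.7778 -> 13018

13018 steps


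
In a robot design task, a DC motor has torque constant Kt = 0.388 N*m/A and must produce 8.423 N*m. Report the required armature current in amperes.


I = tau / Kt = 8.423/0.388 = 21.7088

21.7088 A


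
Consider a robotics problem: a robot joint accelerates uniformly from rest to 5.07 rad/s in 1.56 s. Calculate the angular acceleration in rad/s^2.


alpha = delta_omega / t = 5.07 / 1.56 = 3.2500

3.2500 rad/s^2


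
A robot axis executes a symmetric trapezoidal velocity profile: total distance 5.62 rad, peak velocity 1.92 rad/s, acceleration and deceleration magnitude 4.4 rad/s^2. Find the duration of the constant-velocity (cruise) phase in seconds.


t_acc = v/a = 0.436364 s, d_acc = v^2/(2a) = 0.418909 rad each
d_cruise = 5.62 - 2*0.418909 = 4.782182 rad
t_cruise = d_cruise/v = 4.782182/1.92 = 2.4907

2.4907 s


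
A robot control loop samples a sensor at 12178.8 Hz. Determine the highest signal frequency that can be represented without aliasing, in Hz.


f_max = f_s/2 = 12178.8/2 = 6089.4000

6089.4000 Hz


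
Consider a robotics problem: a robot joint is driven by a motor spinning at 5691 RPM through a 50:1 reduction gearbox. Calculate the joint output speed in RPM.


omega_joint = omega_motor / N = 5691 / 50 = 113.8200

113.8200 RPM


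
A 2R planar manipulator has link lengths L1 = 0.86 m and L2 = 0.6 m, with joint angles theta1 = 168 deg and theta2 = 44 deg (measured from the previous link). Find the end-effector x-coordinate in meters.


x = L1*cos(th1) + L2*cos(th1+th2) = 0.86*cos(168 deg) + 0.6*cos(212 deg) = -1.3500

-1.3500 m


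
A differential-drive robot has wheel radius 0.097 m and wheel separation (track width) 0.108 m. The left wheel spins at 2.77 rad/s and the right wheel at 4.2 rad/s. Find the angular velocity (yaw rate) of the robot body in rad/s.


omega = r*(wR - wL)/L = 0.097*(4.2 - (2.77))/0.108 = 1.2844

1.2844 rad/s


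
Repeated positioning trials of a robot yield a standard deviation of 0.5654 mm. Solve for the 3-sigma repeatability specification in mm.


repeatability = 3*sigma = 3*0.5654 = 1.6962

1.6962 mm


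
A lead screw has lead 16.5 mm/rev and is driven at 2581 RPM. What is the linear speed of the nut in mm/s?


v = lead * (RPM/60) = 16.5*2581/60 = 709.7750

709.7750 mm/s


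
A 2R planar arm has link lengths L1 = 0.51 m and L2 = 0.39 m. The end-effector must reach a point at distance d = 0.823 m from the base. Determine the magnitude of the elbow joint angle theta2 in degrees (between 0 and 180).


cos(th2) = (d^2 - L1^2 - L2^2)/(2*L1*L2) = (0.823^2 - 0.51^2 - 0.39^2)/(2*0.51*0.39) = 0.66648819
th2 = acos(0.66648819) = 48.2034 deg

48.2034 degrees


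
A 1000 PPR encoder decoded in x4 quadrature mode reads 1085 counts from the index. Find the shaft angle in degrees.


angle = counts * 360 / (PPR*4) = 1085 * 360 / 4000 = 97.6500

97.6500 degrees


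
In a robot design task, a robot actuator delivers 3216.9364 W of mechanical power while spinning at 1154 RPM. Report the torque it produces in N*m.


omega = 1154 * 2*pi/60 = 120.846597 rad/s
tau = P / omega = 3216.9364 / 120.846597 = 26.6200

26.6200 N*m


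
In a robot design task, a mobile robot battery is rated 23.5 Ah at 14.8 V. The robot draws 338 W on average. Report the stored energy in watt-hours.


E = capacity * V = 23.5*14.8 = 347.8000

347.8000 Wh


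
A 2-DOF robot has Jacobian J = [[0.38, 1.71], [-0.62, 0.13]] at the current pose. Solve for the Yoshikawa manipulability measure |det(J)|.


det(J) = 0.38*0.13 - (1.71)*(-0.62) = 1.1096
|det(J)| = 1.1096

1.1096


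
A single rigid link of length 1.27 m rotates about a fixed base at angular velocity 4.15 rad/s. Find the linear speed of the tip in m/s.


v = L*omega = 1.27 * 4.15 = 5.2705

5.2705 m/s


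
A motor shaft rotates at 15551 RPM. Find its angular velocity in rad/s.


omega = 15551 * 2*pi/60 = 1628.4969

1628.4969 rad/s


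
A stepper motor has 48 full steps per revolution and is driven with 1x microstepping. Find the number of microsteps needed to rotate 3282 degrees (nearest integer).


step_size = 360/(48*1) = 360/48 = 7.500000 deg
n = 3282/(360/48) = 3282*48/360 = 437.6000 -> 438

438 steps


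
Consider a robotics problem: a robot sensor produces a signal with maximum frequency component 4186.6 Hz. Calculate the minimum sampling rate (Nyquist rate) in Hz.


f_s,min = 2*f_max = 2*4186.6 = 8373.2000

8373.2000 Hz


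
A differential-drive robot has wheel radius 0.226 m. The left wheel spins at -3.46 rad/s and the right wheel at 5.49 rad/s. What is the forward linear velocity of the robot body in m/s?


v = r*(wR + wL)/2 = 0.226*(5.49 + -3.46)/2 = 0.2294

0.2294 m/s


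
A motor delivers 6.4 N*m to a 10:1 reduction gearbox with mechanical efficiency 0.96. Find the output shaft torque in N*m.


tau_out = tau_in * N * eta = 6.4 * 10 * 0.96 = 61.4400

61.4400 N*m


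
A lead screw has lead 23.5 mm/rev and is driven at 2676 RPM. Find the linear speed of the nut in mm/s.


v = lead * (RPM/60) = 23.5*2676/60 = 1048.1000

1048.1000 mm/s


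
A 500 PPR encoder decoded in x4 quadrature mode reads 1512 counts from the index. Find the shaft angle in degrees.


angle = counts * 360 / (PPR*4) = 1512 * 360 / 2000 = 272.1600

272.1600 degrees


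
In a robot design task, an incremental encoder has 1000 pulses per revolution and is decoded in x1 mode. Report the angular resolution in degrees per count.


resolution = 360 / (PPR * 1) = 360 / 1000 = 0.3600

0.3600 degrees


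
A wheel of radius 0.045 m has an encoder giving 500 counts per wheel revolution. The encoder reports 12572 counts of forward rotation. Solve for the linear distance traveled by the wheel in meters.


revs = 12572/500 = 25.144000
d = revs * 2*pi*r = 25.144000 * 2*pi*0.045 = 7.1093

7.1093 m


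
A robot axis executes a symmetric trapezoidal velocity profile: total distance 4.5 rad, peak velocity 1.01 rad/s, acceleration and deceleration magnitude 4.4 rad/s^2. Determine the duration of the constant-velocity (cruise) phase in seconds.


t_acc = v/a = 0.229545 s, d_acc = v^2/(2a) = 0.115920 rad each
d_cruise = 4.5 - 2*0.115920 = 4.268160 rad
t_cruise = d_cruise/v = 4.268160/1.01 = 4.2259

4.2259 s


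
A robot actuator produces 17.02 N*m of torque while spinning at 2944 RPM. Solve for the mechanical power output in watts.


omega = 2944 * 2*pi/60 = 308.294959 rad/s
P = tau * omega = 17.02 * 308.294959 = 5247.1802

5247.1802 W


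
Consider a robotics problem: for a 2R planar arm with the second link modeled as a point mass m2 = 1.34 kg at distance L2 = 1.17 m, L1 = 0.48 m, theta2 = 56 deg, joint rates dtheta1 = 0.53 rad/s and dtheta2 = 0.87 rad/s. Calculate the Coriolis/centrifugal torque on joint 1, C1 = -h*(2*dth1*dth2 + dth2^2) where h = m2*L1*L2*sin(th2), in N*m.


h = m2*L1*L2*sin(th2) = 1.34*0.48*1.17*sin(56 deg) = 0.623887
C1 = -h*(2*0.53*0.87 + 0.87^2) = -0.623887*1.6791 = -1.0476

-1.0476 N*m


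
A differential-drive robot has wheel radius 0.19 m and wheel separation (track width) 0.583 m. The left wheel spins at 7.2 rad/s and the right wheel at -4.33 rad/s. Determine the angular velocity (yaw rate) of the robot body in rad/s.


omega = r*(wR - wL)/L = 0.19*(-4.33 - (7.2))/0.583 = -3.7576

-3.7576 rad/s


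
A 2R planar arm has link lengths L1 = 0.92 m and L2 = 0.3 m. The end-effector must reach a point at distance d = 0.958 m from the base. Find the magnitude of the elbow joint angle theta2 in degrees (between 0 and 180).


cos(th2) = (d^2 - L1^2 - L2^2)/(2*L1*L2) = (0.958^2 - 0.92^2 - 0.3^2)/(2*0.92*0.3) = -0.03376087
th2 = acos(-0.03376087) = 91.9347 deg

91.9347 degrees


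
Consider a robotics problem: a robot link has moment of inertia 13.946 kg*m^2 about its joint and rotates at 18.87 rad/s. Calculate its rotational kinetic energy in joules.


KE = (1/2)*I*omega^2 = 0.5*13.946*18.87^2 = 2482.9242

2482.9242 J


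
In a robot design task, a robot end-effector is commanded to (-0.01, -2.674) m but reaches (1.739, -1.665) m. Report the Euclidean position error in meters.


dx = 1.739 - (-0.01) = 1.7490, dy = -1.665 - (-2.674) = 1.0090
err = sqrt(3.059001 + 1.018081) = 2.0192

2.0192 m


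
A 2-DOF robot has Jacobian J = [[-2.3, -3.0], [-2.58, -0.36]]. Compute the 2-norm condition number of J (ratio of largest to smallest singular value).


JJ^T eigenvalues: trace(JJ^T) = 21.0760, det(JJ^T) = det(J)^2 = 47.77574400
s_max^2 = (21.0760 + sqrt(253.09480000))/2 = 18.49247673
s_min^2 = (21.0760 - sqrt(253.09480000))/2 = 2.58352327
kappa = s_max/s_min = sqrt(18.49247673/2.58352327) = 2.6754

2.6754


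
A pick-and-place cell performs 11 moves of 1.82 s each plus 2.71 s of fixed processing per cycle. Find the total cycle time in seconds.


T = 11*1.82 + 2.71 = 22.7300

22.7300 s


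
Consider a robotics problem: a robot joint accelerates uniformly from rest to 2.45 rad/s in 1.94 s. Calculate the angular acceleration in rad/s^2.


alpha = delta_omega / t = 2.45 / 1.94 = 1.2629

1.2629 rad/s^2


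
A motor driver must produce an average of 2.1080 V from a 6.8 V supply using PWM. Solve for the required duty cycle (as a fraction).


D = V_avg/V_supply = 2.1080/6.8 = 0.3100

0.3100


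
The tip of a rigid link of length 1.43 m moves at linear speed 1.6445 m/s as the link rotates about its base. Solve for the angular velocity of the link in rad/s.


omega = v / L = 1.6445 / 1.43 = 1.1500

1.1500 rad/s


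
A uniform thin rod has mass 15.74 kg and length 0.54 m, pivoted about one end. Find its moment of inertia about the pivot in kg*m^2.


I = (1/3)*m*L^2 = (1/3)*15.74*0.54^2 = 1.5299

1.5299 kg*m^2


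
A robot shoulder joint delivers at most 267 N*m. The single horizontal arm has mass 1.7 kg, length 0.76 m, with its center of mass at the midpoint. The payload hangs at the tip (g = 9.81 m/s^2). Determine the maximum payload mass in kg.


tau_arm = m_arm*g*(L/2) = 1.7*9.81*0.76/2 = 6.3373 N*m
tau_payload = tau_max - tau_arm = 267 - 6.3373 = 260.6627
m_payload = tau_payload / (g*L) = 260.6627 / (9.81*0.76) = 34.9620

34.9620 kg


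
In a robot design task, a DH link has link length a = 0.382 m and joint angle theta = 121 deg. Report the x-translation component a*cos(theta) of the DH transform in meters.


a*cos(theta) = 0.382*cos(121 deg) = -0.1967

-0.1967 m


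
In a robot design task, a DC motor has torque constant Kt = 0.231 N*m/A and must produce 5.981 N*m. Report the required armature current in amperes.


I = tau / Kt = 5.981/0.231 = 25.8918

25.8918 A


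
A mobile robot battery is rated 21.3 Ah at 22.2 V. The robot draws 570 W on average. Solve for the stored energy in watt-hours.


E = capacity * V = 21.3*22.2 = 472.8600

472.8600 Wh


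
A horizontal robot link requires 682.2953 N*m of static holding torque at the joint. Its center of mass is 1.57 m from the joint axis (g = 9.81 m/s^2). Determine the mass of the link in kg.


m = tau / (g*L) = 682.2953 / (9.81 * 1.57) = 44.3000

44.3000 kg


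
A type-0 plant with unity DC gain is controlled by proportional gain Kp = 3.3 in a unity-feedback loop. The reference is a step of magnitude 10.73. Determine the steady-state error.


e_ss = R/(1 + Kp) = 10.73/(1 + 3.3) = 10.73/4.3000 = 2.4953

2.4953


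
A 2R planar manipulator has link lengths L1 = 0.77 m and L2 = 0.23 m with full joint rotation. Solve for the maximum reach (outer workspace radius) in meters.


r_max = L1 + L2 = 0.77 + 0.23 = 1.0000

1.0000 m


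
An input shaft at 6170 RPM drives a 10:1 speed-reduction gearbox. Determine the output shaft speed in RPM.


omega_out = omega_in / N = 6170 / 10 = 617.0000

617.0000 RPM


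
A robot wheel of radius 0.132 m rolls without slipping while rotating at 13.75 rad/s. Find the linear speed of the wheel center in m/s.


v = omega * r = 13.75 * 0.132 = 1.8150

1.8150 m/s


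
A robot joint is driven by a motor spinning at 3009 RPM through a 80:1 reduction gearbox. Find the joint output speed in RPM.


omega_joint = omega_motor / N = 3009 / 80 = 37.6125

37.6125 RPM


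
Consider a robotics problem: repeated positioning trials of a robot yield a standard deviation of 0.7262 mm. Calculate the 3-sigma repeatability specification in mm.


repeatability = 3*sigma = 3*0.7262 = 2.1786

2.1786 mm


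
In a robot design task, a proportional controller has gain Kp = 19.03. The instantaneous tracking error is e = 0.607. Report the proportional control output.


u_P = Kp * e = 19.03 * 0.607 = 11.5512

11.5512


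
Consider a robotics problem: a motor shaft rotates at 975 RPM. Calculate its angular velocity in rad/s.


omega = 975 * 2*pi/60 = 102.1018

102.1018 rad/s


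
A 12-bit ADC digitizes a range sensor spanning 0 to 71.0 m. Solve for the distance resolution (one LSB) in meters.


res = range / 2^n = 71.0/2^12 = 71.0/4096 = 0.0173

0.0173 m


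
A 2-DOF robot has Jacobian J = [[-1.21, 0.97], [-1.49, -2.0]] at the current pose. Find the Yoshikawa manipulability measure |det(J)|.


det(J) = -1.21*-2.0 - (0.97)*(-1.49) = 3.8653
|det(J)| = 3.8653

3.8653


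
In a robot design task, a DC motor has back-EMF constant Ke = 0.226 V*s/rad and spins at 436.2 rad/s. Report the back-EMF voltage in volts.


V_emf = Ke * omega = 0.226*436.2 = 98.5812

98.5812 V


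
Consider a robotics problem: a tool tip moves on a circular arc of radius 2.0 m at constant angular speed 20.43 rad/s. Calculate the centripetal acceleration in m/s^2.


a_c = omega^2 * r = 20.43^2 * 2.0 = 834.7698

834.7698 m/s^2


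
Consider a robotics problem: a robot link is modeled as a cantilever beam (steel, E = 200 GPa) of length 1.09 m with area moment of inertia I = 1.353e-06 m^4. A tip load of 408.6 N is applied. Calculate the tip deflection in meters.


delta = F*L^3/(3*E*I) = 408.6*1.09^3/(3*2.000e+11*1.353e-06)
      = 529.1488494/811800 = 6.5182e-04

6.5182e-04 m


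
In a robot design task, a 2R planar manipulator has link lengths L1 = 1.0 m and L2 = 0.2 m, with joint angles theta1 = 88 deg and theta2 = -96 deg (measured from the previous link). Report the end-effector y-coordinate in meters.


y = L1*sin(th1) + L2*sin(th1+th2) = 1.0*sin(88 deg) + 0.2*sin(-8 deg) = 0.9716

0.9716 m


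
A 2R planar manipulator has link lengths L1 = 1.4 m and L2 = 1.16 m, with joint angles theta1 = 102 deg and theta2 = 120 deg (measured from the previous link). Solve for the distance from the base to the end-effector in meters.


x = L1*cos(th1) + L2*cos(th1+th2) = -1.153124
y = L1*sin(th1) + L2*sin(th1+th2) = 0.593215
d = sqrt(x^2 + y^2) = sqrt(1.329695 + 0.351904) = 1.2968

1.2968 m


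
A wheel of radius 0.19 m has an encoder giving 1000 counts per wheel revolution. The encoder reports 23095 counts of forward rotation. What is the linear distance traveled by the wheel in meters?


revs = 23095/1000 = 23.095000
d = revs * 2*pi*r = 23.095000 * 2*pi*0.19 = 27.5709

27.5709 m


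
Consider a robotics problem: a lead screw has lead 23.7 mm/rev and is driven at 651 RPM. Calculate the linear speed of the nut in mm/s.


v = lead * (RPM/60) = 23.7*651/60 = 257.1450

257.1450 mm/s


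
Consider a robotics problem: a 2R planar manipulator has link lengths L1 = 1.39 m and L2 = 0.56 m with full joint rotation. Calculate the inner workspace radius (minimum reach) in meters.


r_min = |L1 - L2| = |1.39 - 0.56| = 0.8300

0.8300 m


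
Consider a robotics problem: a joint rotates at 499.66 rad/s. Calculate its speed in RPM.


RPM = 499.66 * 60/(2*pi) = 4771.4015

4771.4015 RPM


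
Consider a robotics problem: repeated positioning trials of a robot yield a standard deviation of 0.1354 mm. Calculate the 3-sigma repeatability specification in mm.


repeatability = 3*sigma = 3*0.1354 = 0.4062

0.4062 mm


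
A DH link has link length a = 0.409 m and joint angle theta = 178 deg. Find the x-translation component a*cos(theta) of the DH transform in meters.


a*cos(theta) = 0.409*cos(178 deg) = -0.4088

-0.4088 m


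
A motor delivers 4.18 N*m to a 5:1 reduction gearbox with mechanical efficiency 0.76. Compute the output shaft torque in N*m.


tau_out = tau_in * N * eta = 4.18 * 5 * 0.76 = 15.8840

15.8840 N*m


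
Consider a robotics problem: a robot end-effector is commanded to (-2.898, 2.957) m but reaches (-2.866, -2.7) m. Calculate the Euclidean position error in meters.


dx = -2.866 - (-2.898) = 0.0320, dy = -2.7 - (2.957) = -5.6570
err = sqrt(0.001024 + 32.001649) = 5.6571

5.6571 m


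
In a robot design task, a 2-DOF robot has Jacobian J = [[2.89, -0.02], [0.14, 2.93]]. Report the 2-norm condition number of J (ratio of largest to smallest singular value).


JJ^T eigenvalues: trace(JJ^T) = 16.9570, det(JJ^T) = det(J)^2 = 71.74937025
s_max^2 = (16.9570 + sqrt(0.54236800))/2 = 8.84672819
s_min^2 = (16.9570 - sqrt(0.54236800))/2 = 8.11027181
kappa = s_max/s_min = sqrt(8.84672819/8.11027181) = 1.0444

1.0444


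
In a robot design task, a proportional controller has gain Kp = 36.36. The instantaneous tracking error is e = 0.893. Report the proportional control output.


u_P = Kp * e = 36.36 * 0.893 = 32.4695

32.4695


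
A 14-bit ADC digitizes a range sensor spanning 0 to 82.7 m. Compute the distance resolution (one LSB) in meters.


res = range / 2^n = 82.7/2^14 = 82.7/16384 = 0.0050

0.0050 m


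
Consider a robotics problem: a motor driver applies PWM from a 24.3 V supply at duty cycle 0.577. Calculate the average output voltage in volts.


V_avg = V_supply * D = 24.3*0.577 = 14.0211

14.0211 V


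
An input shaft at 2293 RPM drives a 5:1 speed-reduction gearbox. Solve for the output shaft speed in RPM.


omega_out = omega_in / N = 2293 / 5 = 458.6000

458.6000 RPM


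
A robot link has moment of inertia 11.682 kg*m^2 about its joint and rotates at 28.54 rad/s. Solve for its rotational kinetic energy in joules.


KE = (1/2)*I*omega^2 = 0.5*11.682*28.54^2 = 4757.6791

4757.6791 J


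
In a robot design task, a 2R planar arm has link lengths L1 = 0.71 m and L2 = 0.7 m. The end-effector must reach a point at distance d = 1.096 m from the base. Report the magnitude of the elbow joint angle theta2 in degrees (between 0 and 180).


cos(th2) = (d^2 - L1^2 - L2^2)/(2*L1*L2) = (1.096^2 - 0.71^2 - 0.7^2)/(2*0.71*0.7) = 0.20836620
th2 = acos(0.20836620) = 77.9734 deg

77.9734 degrees


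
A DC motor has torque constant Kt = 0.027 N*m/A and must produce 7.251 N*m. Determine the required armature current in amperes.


I = tau / Kt = 7.251/0.027 = 268.5556

268.5556 A


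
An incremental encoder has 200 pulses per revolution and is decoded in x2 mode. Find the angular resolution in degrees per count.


resolution = 360 / (PPR * 2) = 360 / 400 = 0.9000

0.9000 degrees


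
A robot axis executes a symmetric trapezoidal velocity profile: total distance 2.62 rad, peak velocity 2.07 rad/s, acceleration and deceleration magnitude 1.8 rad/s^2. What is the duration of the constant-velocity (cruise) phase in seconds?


t_acc = v/a = 1.150000 s, d_acc = v^2/(2a) = 1.190250 rad each
d_cruise = 2.62 - 2*1.190250 = 0.239500 rad
t_cruise = d_cruise/v = 0.239500/2.07 = 0.1157

0.1157 s


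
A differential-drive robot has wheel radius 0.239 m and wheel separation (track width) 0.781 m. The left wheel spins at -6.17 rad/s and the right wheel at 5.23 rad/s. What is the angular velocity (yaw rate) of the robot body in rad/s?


omega = r*(wR - wL)/L = 0.239*(5.23 - (-6.17))/0.781 = 3.4886

3.4886 rad/s


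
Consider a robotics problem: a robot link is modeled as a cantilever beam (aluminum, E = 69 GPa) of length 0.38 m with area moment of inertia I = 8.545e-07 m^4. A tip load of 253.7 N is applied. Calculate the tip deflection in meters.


delta = F*L^3/(3*E*I) = 253.7*0.38^3/(3*6.900e+10*8.545e-07)
      = 13.9210264/176881.5 = 7.8703e-05

7.8703e-05 m


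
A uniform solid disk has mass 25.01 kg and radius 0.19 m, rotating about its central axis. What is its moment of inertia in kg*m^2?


I = (1/2)*m*R^2 = 0.5*25.01*0.19^2 = 0.4514

0.4514 kg*m^2
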